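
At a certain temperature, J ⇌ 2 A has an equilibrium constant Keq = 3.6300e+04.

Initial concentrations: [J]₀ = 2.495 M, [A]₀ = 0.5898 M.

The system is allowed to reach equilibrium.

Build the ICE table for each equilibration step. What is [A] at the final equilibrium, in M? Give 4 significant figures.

Q₀ = 0.1394 vs Keq = 3.6300e+04 ⇒ Q<K, forward
Step 1:
                    J           A
  init          2.495      0.5898
  Δ            -2.494       4.988
  eq       8.5716e-04       5.578
  solve Keq expr → x = 2.494; check Q = 3.6300e+04

[A]_eq = 5.578 M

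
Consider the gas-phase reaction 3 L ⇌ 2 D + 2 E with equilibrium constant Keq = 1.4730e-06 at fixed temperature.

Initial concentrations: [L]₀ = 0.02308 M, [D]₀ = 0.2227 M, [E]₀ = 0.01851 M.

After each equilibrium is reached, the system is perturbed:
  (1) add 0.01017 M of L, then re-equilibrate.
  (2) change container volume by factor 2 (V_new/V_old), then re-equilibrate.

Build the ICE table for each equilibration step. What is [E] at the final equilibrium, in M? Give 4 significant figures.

Q₀ = 1.382 vs Keq = 1.4730e-06 ⇒ Q>K, reverse
Step 1:
                   L          D          E
  I          0.02308     0.2227    0.01851
  C          0.02766   -0.01844   -0.01844
  E          0.05074     0.2043 6.7919e-05
  solve Keq expr → x = -0.009221; check Q = 1.4730e-06
Then add 0.01017 M of L.
Step 2:
                   L          D          E
  I          0.06091     0.2043 6.7919e-05
  C       -3.1995e-05 2.1330e-05 2.1330e-05
  E          0.06088     0.2043 8.9249e-05
  solve Keq expr → x = 1.0665e-05; check Q = 1.4730e-06
Then change container volume by factor 2 (V_new/V_old).
Step 3:
                   L          D          E
  I          0.03044     0.1021 4.4624e-05
  C       -2.7580e-05 1.8387e-05 1.8387e-05
  E          0.03041     0.1022 6.3011e-05
  solve Keq expr → x = 9.1934e-06; check Q = 1.4730e-06

[E]_eq = 6.3011e-05 M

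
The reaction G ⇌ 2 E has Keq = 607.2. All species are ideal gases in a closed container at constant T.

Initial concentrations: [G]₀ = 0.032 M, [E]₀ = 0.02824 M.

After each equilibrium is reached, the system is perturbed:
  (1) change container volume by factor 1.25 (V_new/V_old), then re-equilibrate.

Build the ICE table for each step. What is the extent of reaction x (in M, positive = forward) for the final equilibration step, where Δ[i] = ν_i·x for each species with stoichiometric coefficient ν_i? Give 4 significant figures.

x = 2.2395e-06 M

Q₀ = 0.02492 vs Keq = 607.2 ⇒ Q<K, forward
Step 1:
                   G          E
  init         0.032    0.02824
  Δ         -0.03199    0.06397
  eq      1.4004e-05    0.09221
  solve Keq expr → x = 0.03199; check Q = 607.2
Then change container volume by factor 1.25 (V_new/V_old).
Step 2:
                   G          E
  init    1.1203e-05    0.07377
  Δ       -2.2395e-06 4.4790e-06
  eq      8.9635e-06    0.07377
  solve Keq expr → x = 2.2395e-06; check Q = 607.2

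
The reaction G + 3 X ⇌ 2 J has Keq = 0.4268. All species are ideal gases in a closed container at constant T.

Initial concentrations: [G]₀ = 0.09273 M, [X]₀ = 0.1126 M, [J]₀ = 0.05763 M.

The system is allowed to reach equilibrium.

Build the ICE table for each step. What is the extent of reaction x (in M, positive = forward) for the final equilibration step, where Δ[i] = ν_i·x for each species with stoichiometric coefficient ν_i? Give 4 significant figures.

Q₀ = 25.09 vs Keq = 0.4268 ⇒ Q>K, reverse
Step 1:
                   G          X          J
  Initial    0.09273     0.1126    0.05763
  Change     0.02077     0.0623   -0.04153
  Equil       0.1135     0.1749     0.0161
  solve Keq expr → x = -0.02077; check Q = 0.4268

x = -0.02077 M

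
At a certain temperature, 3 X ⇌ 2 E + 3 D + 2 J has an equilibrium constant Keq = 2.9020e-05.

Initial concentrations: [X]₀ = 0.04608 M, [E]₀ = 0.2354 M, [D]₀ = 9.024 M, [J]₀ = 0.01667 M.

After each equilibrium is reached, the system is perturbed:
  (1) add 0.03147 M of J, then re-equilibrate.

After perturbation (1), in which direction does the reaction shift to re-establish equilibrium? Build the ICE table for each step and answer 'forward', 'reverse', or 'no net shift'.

Direction: reverse

Q₀ = 115.6 vs Keq = 2.9020e-05 ⇒ Q>K, reverse
Step 1:
                   X          E          D          J
  Initial    0.04608     0.2354      9.024    0.01667
  Change     0.02498   -0.01665   -0.02498   -0.01665
  Equil      0.07106     0.2187      8.999 1.7280e-05
  solve Keq expr → x = -0.008326; check Q = 2.9020e-05
Then add 0.03147 M of J.
Step 2:
                   X          E          D          J
  Initial    0.07106     0.2187      8.999    0.03149
  Change     0.04717   -0.03144   -0.04717   -0.03144
  Equil       0.1182     0.1873      8.952 4.3651e-05
  solve Keq expr → x = -0.01572; check Q = 2.9020e-05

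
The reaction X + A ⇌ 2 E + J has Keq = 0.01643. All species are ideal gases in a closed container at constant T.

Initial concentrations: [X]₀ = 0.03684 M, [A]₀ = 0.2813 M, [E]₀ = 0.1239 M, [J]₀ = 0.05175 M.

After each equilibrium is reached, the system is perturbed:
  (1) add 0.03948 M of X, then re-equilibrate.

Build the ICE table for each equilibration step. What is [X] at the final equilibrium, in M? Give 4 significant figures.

Q₀ = 0.07666 vs Keq = 0.01643 ⇒ Q>K, reverse
Step 1:
                   X          A          E          J
  I          0.03684     0.2813     0.1239    0.05175
  C          0.01765    0.01765    -0.0353   -0.01765
  E          0.05449      0.299     0.0886     0.0341
  solve Keq expr → x = -0.01765; check Q = 0.01643
Then add 0.03948 M of X.
Step 2:
                   X          A          E          J
  I          0.09397      0.299     0.0886     0.0341
  C        -0.006538  -0.006538    0.01308   0.006538
  E          0.08743     0.2924     0.1017    0.04064
  solve Keq expr → x = 0.006538; check Q = 0.01643

[X]_eq = 0.08743 M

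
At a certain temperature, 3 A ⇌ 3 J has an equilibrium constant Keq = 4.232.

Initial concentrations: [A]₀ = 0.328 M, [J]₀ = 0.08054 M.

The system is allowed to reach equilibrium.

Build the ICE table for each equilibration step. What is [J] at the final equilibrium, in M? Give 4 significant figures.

Q₀ = 0.01481 vs Keq = 4.232 ⇒ Q<K, forward
Step 1:
                   A          J
  Initial      0.328    0.08054
  Change     -0.1719     0.1719
  Equil       0.1561     0.2525
  solve Keq expr → x = 0.05731; check Q = 4.232

[J]_eq = 0.2525 M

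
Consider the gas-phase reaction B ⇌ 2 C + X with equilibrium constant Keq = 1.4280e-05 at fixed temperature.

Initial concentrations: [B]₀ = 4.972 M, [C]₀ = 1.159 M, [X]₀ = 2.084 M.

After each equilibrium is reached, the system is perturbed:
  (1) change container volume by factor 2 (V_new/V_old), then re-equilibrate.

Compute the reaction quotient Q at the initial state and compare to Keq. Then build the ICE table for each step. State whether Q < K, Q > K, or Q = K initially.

Q₀ = 0.563 vs Keq = 1.4280e-05 ⇒ Q>K, reverse
Step 1:
                  B         C         X
  Initial     4.972     1.159     2.084
  Change     0.5759    -1.152   -0.5759
  Equil       5.548  0.007248     1.508
  solve Keq expr → x = -0.5759; check Q = 1.4280e-05
Then change container volume by factor 2 (V_new/V_old).
Step 2:
                  B         C         X
  Initial     2.774  0.003624    0.7541
  Change  -0.001806  0.003613  0.001806
  Equil       2.772  0.007237    0.7559
  solve Keq expr → x = 0.001806; check Q = 1.4280e-05

Q₀ = 0.563; Q > K (proceeds reverse)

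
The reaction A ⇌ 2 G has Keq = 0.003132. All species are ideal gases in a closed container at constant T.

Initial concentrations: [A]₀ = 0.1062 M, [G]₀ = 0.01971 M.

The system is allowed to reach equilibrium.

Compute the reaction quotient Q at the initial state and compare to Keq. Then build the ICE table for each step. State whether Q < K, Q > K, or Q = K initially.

Q₀ = 0.003658; Q > K (proceeds reverse)

Q₀ = 0.003658 vs Keq = 0.003132 ⇒ Q>K, reverse
Step 1:
                    A           G
  Initial      0.1062     0.01971
  Change   7.0583e-04   -0.001412
  Equil        0.1069      0.0183
  solve Keq expr → x = -7.0583e-04; check Q = 0.003132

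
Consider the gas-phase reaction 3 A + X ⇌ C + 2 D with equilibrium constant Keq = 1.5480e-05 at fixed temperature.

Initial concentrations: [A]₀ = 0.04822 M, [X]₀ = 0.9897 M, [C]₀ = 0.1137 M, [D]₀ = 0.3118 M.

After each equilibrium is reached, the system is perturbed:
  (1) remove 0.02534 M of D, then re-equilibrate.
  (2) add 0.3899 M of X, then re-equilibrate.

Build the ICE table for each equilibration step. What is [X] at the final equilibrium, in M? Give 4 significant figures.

Q₀ = 99.62 vs Keq = 1.5480e-05 ⇒ Q>K, reverse
Step 1:
                   A          X          C          D
  Initial    0.04822     0.9897     0.1137     0.3118
  Change      0.3407     0.1136    -0.1136    -0.2271
  Equil       0.3889      1.103 1.4009e-04    0.08468
  solve Keq expr → x = -0.1136; check Q = 1.5480e-05
Then remove 0.02534 M of D.
Step 2:
                   A          X          C          D
  Initial     0.3889      1.103 1.4009e-04    0.05934
  Change  -4.2458e-04 -1.4153e-04 1.4153e-04 2.8305e-04
  Equil       0.3885      1.103 2.8161e-04    0.05962
  solve Keq expr → x = 1.4153e-04; check Q = 1.5480e-05
Then add 0.3899 M of X.
Step 3:
                   A          X          C          D
  Initial     0.3885      1.493 2.8161e-04    0.05962
  Change  -2.8866e-04 -9.6220e-05 9.6220e-05 1.9244e-04
  Equil       0.3882      1.493 3.7783e-04    0.05982
  solve Keq expr → x = 9.6220e-05; check Q = 1.5480e-05

[X]_eq = 1.493 M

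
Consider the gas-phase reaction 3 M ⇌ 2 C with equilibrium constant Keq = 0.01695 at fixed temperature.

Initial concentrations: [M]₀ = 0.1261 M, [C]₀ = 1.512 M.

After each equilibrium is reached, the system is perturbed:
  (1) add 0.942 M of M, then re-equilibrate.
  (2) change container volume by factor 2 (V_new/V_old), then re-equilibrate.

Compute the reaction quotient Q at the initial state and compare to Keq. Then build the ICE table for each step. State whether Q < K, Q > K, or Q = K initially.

Q₀ = 1140 vs Keq = 0.01695 ⇒ Q>K, reverse
Step 1:
                    M           C
  Initial      0.1261       1.512
  Change        1.762      -1.174
  Equil         1.888      0.3376
  solve Keq expr → x = -0.5872; check Q = 0.01695
Then add 0.942 M of M.
Step 2:
                    M           C
  Initial        2.83      0.3376
  Change      -0.2858      0.1906
  Equil         2.544      0.5282
  solve Keq expr → x = 0.09528; check Q = 0.01695
Then change container volume by factor 2 (V_new/V_old).
Step 3:
                    M           C
  Initial       1.272      0.2641
  Change      0.08685     -0.0579
  Equil         1.359      0.2062
  solve Keq expr → x = -0.02895; check Q = 0.01695

Q₀ = 1140; Q > K (proceeds reverse)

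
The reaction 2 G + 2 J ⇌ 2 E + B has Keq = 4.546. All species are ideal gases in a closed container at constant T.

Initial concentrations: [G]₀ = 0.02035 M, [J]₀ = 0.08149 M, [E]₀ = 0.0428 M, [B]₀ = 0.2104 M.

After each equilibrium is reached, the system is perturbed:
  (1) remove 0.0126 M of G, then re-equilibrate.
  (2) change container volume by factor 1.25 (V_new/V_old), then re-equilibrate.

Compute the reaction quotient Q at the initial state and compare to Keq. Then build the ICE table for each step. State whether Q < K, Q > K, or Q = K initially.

Q₀ = 140.2 vs Keq = 4.546 ⇒ Q>K, reverse
Step 1:
                    G           J           E           B
  Initial     0.02035     0.08149      0.0428      0.2104
  Change      0.02193     0.02193    -0.02193    -0.01096
  Equil       0.04228      0.1034     0.02087      0.1994
  solve Keq expr → x = -0.01096; check Q = 4.546
Then remove 0.0126 M of G.
Step 2:
                    G           J           E           B
  Initial     0.02968      0.1034     0.02087      0.1994
  Change     0.003715    0.003715   -0.003715   -0.001857
  Equil       0.03339      0.1071     0.01716      0.1976
  solve Keq expr → x = -0.001857; check Q = 4.546
Then change container volume by factor 1.25 (V_new/V_old).
Step 3:
                    G           J           E           B
  Initial     0.02671      0.0857     0.01373      0.1581
  Change   8.9019e-04  8.9019e-04 -8.9019e-04 -4.4510e-04
  Equil        0.0276      0.0866     0.01284      0.1576
  solve Keq expr → x = -4.4510e-04; check Q = 4.546

Q₀ = 140.2; Q > K (proceeds reverse)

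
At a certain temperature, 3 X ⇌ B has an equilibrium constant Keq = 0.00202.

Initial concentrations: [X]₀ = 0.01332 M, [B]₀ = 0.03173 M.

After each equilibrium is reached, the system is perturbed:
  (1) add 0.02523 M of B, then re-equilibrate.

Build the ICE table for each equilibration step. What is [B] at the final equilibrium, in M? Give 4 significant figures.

Q₀ = 1.3426e+04 vs Keq = 0.00202 ⇒ Q>K, reverse
Step 1:
                   X          B
  Initial    0.01332    0.03173
  Change     0.09518   -0.03173
  Equil       0.1085 2.5803e-06
  solve Keq expr → x = -0.03173; check Q = 0.00202
Then add 0.02523 M of B.
Step 2:
                   X          B
  Initial     0.1085    0.02523
  Change     0.07566   -0.02522
  Equil       0.1842 1.2617e-05
  solve Keq expr → x = -0.02522; check Q = 0.00202

[B]_eq = 1.2617e-05 M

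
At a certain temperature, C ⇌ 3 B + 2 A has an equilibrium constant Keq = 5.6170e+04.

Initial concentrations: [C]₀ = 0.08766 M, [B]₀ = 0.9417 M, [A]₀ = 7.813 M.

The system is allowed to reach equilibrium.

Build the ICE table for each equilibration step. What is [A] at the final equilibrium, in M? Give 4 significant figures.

Q₀ = 581.5 vs Keq = 5.6170e+04 ⇒ Q<K, forward
Step 1:
                  C         B         A
  I         0.08766    0.9417     7.813
  C         -0.0857    0.2571    0.1714
  E        0.001955     1.199     7.984
  solve Keq expr → x = 0.0857; check Q = 5.6170e+04

[A]_eq = 7.984 M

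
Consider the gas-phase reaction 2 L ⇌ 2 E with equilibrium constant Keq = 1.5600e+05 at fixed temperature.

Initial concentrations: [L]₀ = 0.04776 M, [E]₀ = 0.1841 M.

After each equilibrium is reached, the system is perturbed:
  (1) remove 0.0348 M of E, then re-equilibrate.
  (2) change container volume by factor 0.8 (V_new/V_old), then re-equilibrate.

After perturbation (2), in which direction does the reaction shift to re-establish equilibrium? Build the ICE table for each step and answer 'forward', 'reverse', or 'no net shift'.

Direction: no net shift

Q₀ = 14.86 vs Keq = 1.5600e+05 ⇒ Q<K, forward
Step 1:
                  L         E
  init      0.04776    0.1841
  Δ        -0.04717   0.04717
  eq      5.8555e-04    0.2313
  solve Keq expr → x = 0.02359; check Q = 1.5600e+05
Then remove 0.0348 M of E.
Step 2:
                  L         E
  init    5.8555e-04    0.1965
  Δ       -8.7886e-05 8.7886e-05
  eq      4.9767e-04    0.1966
  solve Keq expr → x = 4.3943e-05; check Q = 1.5600e+05
Then change container volume by factor 0.8 (V_new/V_old).
Step 3:
                  L         E
  init    6.2208e-04    0.2457
  Δ               0         0
  eq      6.2208e-04    0.2457
  solve Keq expr → x = 0; check Q = 1.5600e+05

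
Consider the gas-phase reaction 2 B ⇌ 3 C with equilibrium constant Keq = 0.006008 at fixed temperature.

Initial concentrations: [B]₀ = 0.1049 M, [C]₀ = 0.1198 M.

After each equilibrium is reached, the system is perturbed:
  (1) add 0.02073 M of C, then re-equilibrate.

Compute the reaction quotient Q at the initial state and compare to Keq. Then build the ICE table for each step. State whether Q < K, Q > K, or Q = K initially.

Q₀ = 0.1562; Q > K (proceeds reverse)

Q₀ = 0.1562 vs Keq = 0.006008 ⇒ Q>K, reverse
Step 1:
                    B           C
  I            0.1049      0.1198
  C           0.04558    -0.06837
  E            0.1505     0.05143
  solve Keq expr → x = -0.02279; check Q = 0.006008
Then add 0.02073 M of C.
Step 2:
                    B           C
  I            0.1505     0.07216
  C           0.01202    -0.01803
  E            0.1625     0.05413
  solve Keq expr → x = -0.006009; check Q = 0.006008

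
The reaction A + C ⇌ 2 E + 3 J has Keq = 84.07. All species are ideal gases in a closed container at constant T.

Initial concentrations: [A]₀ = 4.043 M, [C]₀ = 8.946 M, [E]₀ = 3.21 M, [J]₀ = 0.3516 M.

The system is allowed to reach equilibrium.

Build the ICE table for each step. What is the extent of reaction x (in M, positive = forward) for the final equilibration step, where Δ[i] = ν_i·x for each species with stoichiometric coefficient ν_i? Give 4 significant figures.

x = 1.186 M

Q₀ = 0.01238 vs Keq = 84.07 ⇒ Q<K, forward
Step 1:
                   A          C          E          J
  Initial      4.043      8.946       3.21     0.3516
  Change      -1.186     -1.186      2.373      3.559
  Equil        2.857       7.76      5.583       3.91
  solve Keq expr → x = 1.186; check Q = 84.07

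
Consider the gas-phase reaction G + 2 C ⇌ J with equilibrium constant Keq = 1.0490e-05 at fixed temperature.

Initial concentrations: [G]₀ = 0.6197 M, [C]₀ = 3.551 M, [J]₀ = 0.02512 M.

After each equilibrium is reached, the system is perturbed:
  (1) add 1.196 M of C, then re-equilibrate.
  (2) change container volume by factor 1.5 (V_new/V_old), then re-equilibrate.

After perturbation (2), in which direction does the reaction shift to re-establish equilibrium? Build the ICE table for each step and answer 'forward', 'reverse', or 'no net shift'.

Q₀ = 0.003215 vs Keq = 1.0490e-05 ⇒ Q>K, reverse
Step 1:
                    G           C           J
  init         0.6197       3.551     0.02512
  Δ           0.02503     0.05006    -0.02503
  eq           0.6447       3.601  8.7703e-05
  solve Keq expr → x = -0.02503; check Q = 1.0490e-05
Then add 1.196 M of C.
Step 2:
                    G           C           J
  init         0.6447       4.797  8.7703e-05
  Δ       -6.7906e-05 -1.3581e-04  6.7906e-05
  eq           0.6447       4.797  1.5561e-04
  solve Keq expr → x = 6.7906e-05; check Q = 1.0490e-05
Then change container volume by factor 1.5 (V_new/V_old).
Step 3:
                    G           C           J
  init         0.4298       3.198  1.0374e-04
  Δ        5.7624e-05  1.1525e-04 -5.7624e-05
  eq           0.4298       3.198  4.6116e-05
  solve Keq expr → x = -5.7624e-05; check Q = 1.0490e-05

Direction: reverse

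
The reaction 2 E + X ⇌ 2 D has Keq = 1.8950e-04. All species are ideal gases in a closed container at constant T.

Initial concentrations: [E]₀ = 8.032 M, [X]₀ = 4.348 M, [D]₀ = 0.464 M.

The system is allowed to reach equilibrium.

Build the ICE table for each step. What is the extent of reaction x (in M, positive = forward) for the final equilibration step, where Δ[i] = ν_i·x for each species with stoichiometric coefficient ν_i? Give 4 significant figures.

x = -0.112 M

Q₀ = 7.6754e-04 vs Keq = 1.8950e-04 ⇒ Q>K, reverse
Step 1:
                    E           X           D
  init          8.032       4.348       0.464
  Δ             0.224       0.112      -0.224
  eq            8.256        4.46        0.24
  solve Keq expr → x = -0.112; check Q = 1.8950e-04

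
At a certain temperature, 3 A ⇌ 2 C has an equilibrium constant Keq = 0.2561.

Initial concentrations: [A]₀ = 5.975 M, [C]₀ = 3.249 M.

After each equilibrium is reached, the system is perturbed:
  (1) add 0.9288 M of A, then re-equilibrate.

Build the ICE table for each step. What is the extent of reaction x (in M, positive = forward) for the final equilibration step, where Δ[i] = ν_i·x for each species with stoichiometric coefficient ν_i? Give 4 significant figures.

x = 0.218 M

Q₀ = 0.04949 vs Keq = 0.2561 ⇒ Q<K, forward
Step 1:
                  A         C
  I           5.975     3.249
  C          -1.741      1.16
  E           4.234     4.409
  solve Keq expr → x = 0.5802; check Q = 0.2561
Then add 0.9288 M of A.
Step 2:
                  A         C
  I           5.163     4.409
  C         -0.6541     0.436
  E           4.509     4.845
  solve Keq expr → x = 0.218; check Q = 0.2561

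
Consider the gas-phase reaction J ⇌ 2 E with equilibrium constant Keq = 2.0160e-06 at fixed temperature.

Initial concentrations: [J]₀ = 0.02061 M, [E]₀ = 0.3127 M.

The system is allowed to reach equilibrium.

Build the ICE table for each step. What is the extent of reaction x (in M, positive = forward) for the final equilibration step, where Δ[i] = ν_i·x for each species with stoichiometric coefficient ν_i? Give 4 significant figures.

Q₀ = 4.744 vs Keq = 2.0160e-06 ⇒ Q>K, reverse
Step 1:
                  J         E
  Initial   0.02061    0.3127
  Change     0.1561   -0.3121
  Equil      0.1767 5.9678e-04
  solve Keq expr → x = -0.1561; check Q = 2.0160e-06

x = -0.1561 M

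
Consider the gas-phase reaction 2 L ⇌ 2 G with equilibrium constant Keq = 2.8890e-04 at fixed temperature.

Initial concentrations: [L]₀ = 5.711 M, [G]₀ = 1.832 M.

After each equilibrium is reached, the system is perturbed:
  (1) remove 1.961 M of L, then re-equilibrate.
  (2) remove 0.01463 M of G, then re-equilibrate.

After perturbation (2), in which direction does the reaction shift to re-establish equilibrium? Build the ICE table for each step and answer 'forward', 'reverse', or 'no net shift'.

Q₀ = 0.1029 vs Keq = 2.8890e-04 ⇒ Q>K, reverse
Step 1:
                  L         G
  Initial     5.711     1.832
  Change      1.706    -1.706
  Equil       7.417    0.1261
  solve Keq expr → x = -0.853; check Q = 2.8890e-04
Then remove 1.961 M of L.
Step 2:
                  L         G
  Initial     5.456    0.1261
  Change    0.03277  -0.03277
  Equil       5.489   0.09329
  solve Keq expr → x = -0.01639; check Q = 2.8890e-04
Then remove 0.01463 M of G.
Step 3:
                  L         G
  Initial     5.489   0.07866
  Change   -0.01439   0.01439
  Equil       5.474   0.09305
  solve Keq expr → x = 0.007193; check Q = 2.8890e-04

Direction: forward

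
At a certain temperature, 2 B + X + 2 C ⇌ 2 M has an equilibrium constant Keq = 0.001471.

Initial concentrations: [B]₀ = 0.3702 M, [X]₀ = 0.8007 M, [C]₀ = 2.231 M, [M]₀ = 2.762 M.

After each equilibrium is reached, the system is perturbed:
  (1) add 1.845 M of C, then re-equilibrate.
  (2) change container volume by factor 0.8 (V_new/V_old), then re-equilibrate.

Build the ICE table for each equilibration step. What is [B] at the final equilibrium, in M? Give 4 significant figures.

[B]_eq = 2.765 M

Q₀ = 13.97 vs Keq = 0.001471 ⇒ Q>K, reverse
Step 1:
                   B          X          C          M
  I           0.3702     0.8007      2.231      2.762
  C            2.172      1.086      2.172     -2.172
  E            2.542      1.887      4.403     0.5898
  solve Keq expr → x = -1.086; check Q = 0.001471
Then add 1.845 M of C.
Step 2:
                   B          X          C          M
  I            2.542      1.887      6.248     0.5898
  C          -0.1587   -0.07935    -0.1587     0.1587
  E            2.384      1.807       6.09     0.7485
  solve Keq expr → x = 0.07935; check Q = 0.001471
Then change container volume by factor 0.8 (V_new/V_old).
Step 3:
                   B          X          C          M
  I             2.98      2.259      7.612     0.9356
  C           -0.215    -0.1075     -0.215      0.215
  E            2.765      2.152      7.397      1.151
  solve Keq expr → x = 0.1075; check Q = 0.001471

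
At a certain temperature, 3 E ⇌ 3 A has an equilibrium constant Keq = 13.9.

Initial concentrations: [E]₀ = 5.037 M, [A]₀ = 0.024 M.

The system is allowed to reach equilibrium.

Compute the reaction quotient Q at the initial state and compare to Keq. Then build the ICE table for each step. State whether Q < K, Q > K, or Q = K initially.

Q₀ = 1.0817e-07 vs Keq = 13.9 ⇒ Q<K, forward
Step 1:
                  E         A
  I           5.037     0.024
  C           -3.55      3.55
  E           1.487     3.574
  solve Keq expr → x = 1.183; check Q = 13.9

Q₀ = 1.0817e-07; Q < K (proceeds forward)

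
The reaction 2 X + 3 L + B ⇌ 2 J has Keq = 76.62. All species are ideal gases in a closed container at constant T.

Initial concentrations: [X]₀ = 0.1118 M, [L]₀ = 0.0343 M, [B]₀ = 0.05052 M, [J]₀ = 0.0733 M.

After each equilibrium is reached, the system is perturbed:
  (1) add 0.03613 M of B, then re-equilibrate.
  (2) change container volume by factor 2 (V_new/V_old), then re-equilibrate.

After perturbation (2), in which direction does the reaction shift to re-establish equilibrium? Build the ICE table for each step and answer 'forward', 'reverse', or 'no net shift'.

Direction: reverse

Q₀ = 2.1085e+05 vs Keq = 76.62 ⇒ Q>K, reverse
Step 1:
                  X         L         B         J
  Initial    0.1118    0.0343   0.05052    0.0733
  Change    0.05638   0.08456   0.02819  -0.05638
  Equil      0.1682    0.1189   0.07871   0.01692
  solve Keq expr → x = -0.02819; check Q = 76.62
Then add 0.03613 M of B.
Step 2:
                  X         L         B         J
  Initial    0.1682    0.1189    0.1148   0.01692
  Change  -0.002281 -0.003421  -0.00114  0.002281
  Equil      0.1659    0.1154    0.1137   0.01921
  solve Keq expr → x = 0.00114; check Q = 76.62
Then change container volume by factor 2 (V_new/V_old).
Step 3:
                  X         L         B         J
  Initial   0.08295   0.05772   0.05685  0.009603
  Change   0.006275  0.009413  0.003138 -0.006275
  Equil     0.08922   0.06713   0.05999  0.003327
  solve Keq expr → x = -0.003138; check Q = 76.62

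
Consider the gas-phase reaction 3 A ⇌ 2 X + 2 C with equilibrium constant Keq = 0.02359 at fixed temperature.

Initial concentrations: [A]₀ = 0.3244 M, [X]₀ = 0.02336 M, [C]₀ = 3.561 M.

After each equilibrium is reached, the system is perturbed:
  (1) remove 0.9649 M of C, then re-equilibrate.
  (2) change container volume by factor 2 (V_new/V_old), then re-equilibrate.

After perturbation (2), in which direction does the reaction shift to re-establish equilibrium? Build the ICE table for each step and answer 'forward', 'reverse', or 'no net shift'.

Q₀ = 0.2027 vs Keq = 0.02359 ⇒ Q>K, reverse
Step 1:
                  A         X         C
  init       0.3244   0.02336     3.561
  Δ         0.02181  -0.01454  -0.01454
  eq         0.3462  0.008822     3.546
  solve Keq expr → x = -0.007269; check Q = 0.02359
Then remove 0.9649 M of C.
Step 2:
                  A         X         C
  init       0.3462  0.008822     2.582
  Δ       -0.004567  0.003044  0.003044
  eq         0.3416   0.01187     2.585
  solve Keq expr → x = 0.001522; check Q = 0.02359
Then change container volume by factor 2 (V_new/V_old).
Step 3:
                  A         X         C
  init       0.1708  0.005933     1.292
  Δ       -0.003302  0.002202  0.002202
  eq         0.1675  0.008135     1.295
  solve Keq expr → x = 0.001101; check Q = 0.02359

Direction: forward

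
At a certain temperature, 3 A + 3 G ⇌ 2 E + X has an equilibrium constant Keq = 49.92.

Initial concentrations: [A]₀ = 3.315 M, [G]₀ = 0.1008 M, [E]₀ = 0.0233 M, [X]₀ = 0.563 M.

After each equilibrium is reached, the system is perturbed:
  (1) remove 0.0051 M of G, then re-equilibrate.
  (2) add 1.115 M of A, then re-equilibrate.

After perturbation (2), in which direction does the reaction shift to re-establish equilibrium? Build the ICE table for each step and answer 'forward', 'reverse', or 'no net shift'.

Q₀ = 0.008192 vs Keq = 49.92 ⇒ Q<K, forward
Step 1:
                   A          G          E          X
  init         3.315     0.1008     0.0233      0.563
  Δ          -0.0875    -0.0875    0.05833    0.02917
  eq           3.227     0.0133    0.08163     0.5922
  solve Keq expr → x = 0.02917; check Q = 49.92
Then remove 0.0051 M of G.
Step 2:
                   A          G          E          X
  init         3.227   0.008198    0.08163     0.5922
  Δ         0.004725   0.004725   -0.00315  -0.001575
  eq           3.232    0.01292    0.07848     0.5906
  solve Keq expr → x = -0.001575; check Q = 49.92
Then add 1.115 M of A.
Step 3:
                   A          G          E          X
  init         4.347    0.01292    0.07848     0.5906
  Δ        -0.003132  -0.003132   0.002088   0.001044
  eq           4.344   0.009791    0.08057     0.5916
  solve Keq expr → x = 0.001044; check Q = 49.92

Direction: forward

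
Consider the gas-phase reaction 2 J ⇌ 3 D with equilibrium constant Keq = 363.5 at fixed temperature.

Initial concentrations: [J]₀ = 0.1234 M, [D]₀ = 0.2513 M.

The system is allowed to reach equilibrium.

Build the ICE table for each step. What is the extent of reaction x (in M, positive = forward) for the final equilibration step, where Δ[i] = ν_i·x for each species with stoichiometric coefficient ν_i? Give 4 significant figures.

x = 0.05468 M

Q₀ = 1.042 vs Keq = 363.5 ⇒ Q<K, forward
Step 1:
                    J           D
  Initial      0.1234      0.2513
  Change      -0.1094       0.164
  Equil       0.01404      0.4153
  solve Keq expr → x = 0.05468; check Q = 363.5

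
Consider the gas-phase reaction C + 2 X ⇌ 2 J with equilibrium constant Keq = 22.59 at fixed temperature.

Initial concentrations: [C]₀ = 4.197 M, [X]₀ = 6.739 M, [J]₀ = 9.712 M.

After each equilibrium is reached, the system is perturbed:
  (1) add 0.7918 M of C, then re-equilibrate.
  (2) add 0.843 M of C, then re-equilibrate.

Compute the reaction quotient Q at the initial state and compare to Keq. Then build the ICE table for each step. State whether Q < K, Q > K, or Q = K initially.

Q₀ = 0.4949; Q < K (proceeds forward)

Q₀ = 0.4949 vs Keq = 22.59 ⇒ Q<K, forward
Step 1:
                  C         X         J
  Initial     4.197     6.739     9.712
  Change     -2.284    -4.567     4.567
  Equil       1.913     2.172     14.28
  solve Keq expr → x = 2.284; check Q = 22.59
Then add 0.7918 M of C.
Step 2:
                  C         X         J
  Initial     2.705     2.172     14.28
  Change    -0.1322   -0.2643    0.2643
  Equil       2.573     1.908     14.54
  solve Keq expr → x = 0.1322; check Q = 22.59
Then add 0.843 M of C.
Step 3:
                  C         X         J
  Initial     3.416     1.908     14.54
  Change    -0.1017   -0.2033    0.2033
  Equil       3.314     1.704     14.75
  solve Keq expr → x = 0.1017; check Q = 22.59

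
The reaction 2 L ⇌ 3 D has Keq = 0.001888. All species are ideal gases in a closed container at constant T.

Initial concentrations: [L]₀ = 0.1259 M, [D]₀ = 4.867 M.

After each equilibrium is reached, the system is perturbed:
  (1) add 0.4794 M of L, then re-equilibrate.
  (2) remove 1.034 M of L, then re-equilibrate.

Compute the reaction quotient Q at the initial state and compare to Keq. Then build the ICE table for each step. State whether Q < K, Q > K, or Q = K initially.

Q₀ = 7273; Q > K (proceeds reverse)

Q₀ = 7273 vs Keq = 0.001888 ⇒ Q>K, reverse
Step 1:
                    L           D
  I            0.1259       4.867
  C             3.066      -4.599
  E             3.192      0.2679
  solve Keq expr → x = -1.533; check Q = 0.001888
Then add 0.4794 M of L.
Step 2:
                    L           D
  I             3.671      0.2679
  C          -0.01686      0.0253
  E             3.654      0.2932
  solve Keq expr → x = 0.008432; check Q = 0.001888
Then remove 1.034 M of L.
Step 3:
                    L           D
  I              2.62      0.2932
  C           0.03739    -0.05609
  E             2.658      0.2371
  solve Keq expr → x = -0.0187; check Q = 0.001888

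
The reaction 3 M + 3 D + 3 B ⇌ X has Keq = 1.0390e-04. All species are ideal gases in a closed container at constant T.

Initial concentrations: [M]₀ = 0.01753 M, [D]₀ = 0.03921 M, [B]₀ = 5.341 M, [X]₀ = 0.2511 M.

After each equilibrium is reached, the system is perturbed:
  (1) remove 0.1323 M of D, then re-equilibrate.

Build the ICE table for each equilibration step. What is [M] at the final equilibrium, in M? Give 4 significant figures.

Q₀ = 5.0751e+06 vs Keq = 1.0390e-04 ⇒ Q>K, reverse
Step 1:
                   M          D          B          X
  I          0.01753    0.03921      5.341     0.2511
  C            0.739      0.739      0.739    -0.2463
  E           0.7565     0.7782       6.08   0.004765
  solve Keq expr → x = -0.2463; check Q = 1.0390e-04
Then remove 0.1323 M of D.
Step 2:
                   M          D          B          X
  I           0.7565     0.6459       6.08   0.004765
  C         0.005689   0.005689   0.005689  -0.001896
  E           0.7622     0.6516      6.086   0.002869
  solve Keq expr → x = -0.001896; check Q = 1.0390e-04

[M]_eq = 0.7622 M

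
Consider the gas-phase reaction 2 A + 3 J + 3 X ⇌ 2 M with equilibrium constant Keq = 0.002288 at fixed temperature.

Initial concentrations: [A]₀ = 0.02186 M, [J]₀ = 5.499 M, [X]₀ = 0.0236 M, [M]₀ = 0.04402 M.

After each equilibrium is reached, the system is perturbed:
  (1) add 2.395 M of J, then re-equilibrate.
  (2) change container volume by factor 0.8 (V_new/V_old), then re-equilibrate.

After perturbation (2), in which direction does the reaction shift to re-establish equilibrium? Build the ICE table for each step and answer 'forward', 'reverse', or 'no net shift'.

Q₀ = 1855 vs Keq = 0.002288 ⇒ Q>K, reverse
Step 1:
                    A           J           X           M
  init        0.02186       5.499      0.0236     0.04402
  Δ           0.04296     0.06444     0.06444    -0.04296
  eq          0.06482       5.563     0.08804    0.001063
  solve Keq expr → x = -0.02148; check Q = 0.002288
Then add 2.395 M of J.
Step 2:
                    A           J           X           M
  init        0.06482       7.958     0.08804    0.001063
  Δ       -7.0320e-04   -0.001055   -0.001055  7.0320e-04
  eq          0.06411       7.957     0.08698    0.001766
  solve Keq expr → x = 3.5160e-04; check Q = 0.002288
Then change container volume by factor 0.8 (V_new/V_old).
Step 3:
                    A           J           X           M
  init        0.08014       9.947      0.1087    0.002207
  Δ         -0.001843   -0.002765   -0.002765    0.001843
  eq           0.0783       9.944       0.106    0.004051
  solve Keq expr → x = 9.2171e-04; check Q = 0.002288

Direction: forward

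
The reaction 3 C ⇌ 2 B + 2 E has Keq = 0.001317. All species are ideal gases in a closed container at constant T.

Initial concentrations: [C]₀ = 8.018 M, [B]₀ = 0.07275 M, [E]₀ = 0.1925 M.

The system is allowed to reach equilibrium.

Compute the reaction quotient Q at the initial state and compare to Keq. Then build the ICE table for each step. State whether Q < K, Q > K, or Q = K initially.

Q₀ = 3.8048e-07 vs Keq = 0.001317 ⇒ Q<K, forward
Step 1:
                  C         B         E
  I           8.018   0.07275    0.1925
  C          -1.032    0.6881    0.6881
  E           6.986    0.7609    0.8806
  solve Keq expr → x = 0.3441; check Q = 0.001317

Q₀ = 3.8048e-07; Q < K (proceeds forward)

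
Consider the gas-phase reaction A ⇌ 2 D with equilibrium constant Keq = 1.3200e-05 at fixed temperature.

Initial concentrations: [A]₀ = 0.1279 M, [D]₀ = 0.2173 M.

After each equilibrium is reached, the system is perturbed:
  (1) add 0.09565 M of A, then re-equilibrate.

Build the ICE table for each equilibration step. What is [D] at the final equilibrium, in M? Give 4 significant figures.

[D]_eq = 0.002091 M

Q₀ = 0.3692 vs Keq = 1.3200e-05 ⇒ Q>K, reverse
Step 1:
                  A         D
  I          0.1279    0.2173
  C          0.1078   -0.2155
  E          0.2357  0.001764
  solve Keq expr → x = -0.1078; check Q = 1.3200e-05
Then add 0.09565 M of A.
Step 2:
                  A         D
  I          0.3313  0.001764
  C       -1.6350e-04 3.2700e-04
  E          0.3312  0.002091
  solve Keq expr → x = 1.6350e-04; check Q = 1.3200e-05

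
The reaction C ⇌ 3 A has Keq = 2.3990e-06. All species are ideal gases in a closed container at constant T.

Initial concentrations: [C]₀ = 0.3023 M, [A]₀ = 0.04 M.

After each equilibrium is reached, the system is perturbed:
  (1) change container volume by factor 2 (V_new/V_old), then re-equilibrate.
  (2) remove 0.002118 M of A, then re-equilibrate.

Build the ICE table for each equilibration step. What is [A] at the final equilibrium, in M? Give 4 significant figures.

[A]_eq = 0.007187 M

Q₀ = 2.1171e-04 vs Keq = 2.3990e-06 ⇒ Q>K, reverse
Step 1:
                  C         A
  I          0.3023      0.04
  C          0.0103  -0.03091
  E          0.3126  0.009085
  solve Keq expr → x = -0.0103; check Q = 2.3990e-06
Then change container volume by factor 2 (V_new/V_old).
Step 2:
                  C         A
  I          0.1563  0.004543
  C       -8.8491e-04  0.002655
  E          0.1554  0.007197
  solve Keq expr → x = 8.8491e-04; check Q = 2.3990e-06
Then remove 0.002118 M of A.
Step 3:
                  C         A
  I          0.1554  0.005079
  C       -7.0238e-04  0.002107
  E          0.1547  0.007187
  solve Keq expr → x = 7.0238e-04; check Q = 2.3990e-06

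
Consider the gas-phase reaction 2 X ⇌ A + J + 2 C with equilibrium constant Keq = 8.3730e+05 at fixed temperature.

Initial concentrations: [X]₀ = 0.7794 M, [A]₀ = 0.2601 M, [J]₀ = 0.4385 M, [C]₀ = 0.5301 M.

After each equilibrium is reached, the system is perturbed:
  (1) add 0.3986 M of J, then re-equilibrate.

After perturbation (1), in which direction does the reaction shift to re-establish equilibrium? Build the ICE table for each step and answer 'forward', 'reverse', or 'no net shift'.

Direction: reverse

Q₀ = 0.05276 vs Keq = 8.3730e+05 ⇒ Q<K, forward
Step 1:
                  X         A         J         C
  I          0.7794    0.2601    0.4385    0.5301
  C         -0.7784    0.3892    0.3892    0.7784
  E        0.001048    0.6493    0.8277     1.308
  solve Keq expr → x = 0.3892; check Q = 8.3730e+05
Then add 0.3986 M of J.
Step 2:
                  X         A         J         C
  I        0.001048    0.6493     1.226     1.308
  C       2.2729e-04 -1.1365e-04 -1.1365e-04 -2.2729e-04
  E        0.001276    0.6492     1.226     1.308
  solve Keq expr → x = -1.1365e-04; check Q = 8.3730e+05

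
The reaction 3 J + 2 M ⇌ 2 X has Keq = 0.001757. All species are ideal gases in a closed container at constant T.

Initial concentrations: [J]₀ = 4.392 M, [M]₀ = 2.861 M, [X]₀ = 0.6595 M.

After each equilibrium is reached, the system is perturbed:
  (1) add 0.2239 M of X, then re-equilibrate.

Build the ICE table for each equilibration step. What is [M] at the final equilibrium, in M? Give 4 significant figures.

[M]_eq = 2.746 M

Q₀ = 6.2720e-04 vs Keq = 0.001757 ⇒ Q<K, forward
Step 1:
                    J           M           X
  Initial       4.392       2.861      0.6595
  Change      -0.3518     -0.2345      0.2345
  Equil          4.04       2.626       0.894
  solve Keq expr → x = 0.1173; check Q = 0.001757
Then add 0.2239 M of X.
Step 2:
                    J           M           X
  Initial        4.04       2.626       1.118
  Change       0.1799      0.1199     -0.1199
  Equil          4.22       2.746       0.998
  solve Keq expr → x = -0.05997; check Q = 0.001757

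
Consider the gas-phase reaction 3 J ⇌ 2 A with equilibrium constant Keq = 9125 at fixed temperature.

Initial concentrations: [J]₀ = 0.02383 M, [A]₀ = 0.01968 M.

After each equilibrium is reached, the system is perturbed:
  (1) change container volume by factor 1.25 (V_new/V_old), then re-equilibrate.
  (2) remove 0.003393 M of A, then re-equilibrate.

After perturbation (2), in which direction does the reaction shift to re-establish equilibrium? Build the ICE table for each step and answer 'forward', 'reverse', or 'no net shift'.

Q₀ = 28.62 vs Keq = 9125 ⇒ Q<K, forward
Step 1:
                    J           A
  Initial     0.02383     0.01968
  Change     -0.01897     0.01265
  Equil      0.004856     0.03233
  solve Keq expr → x = 0.006325; check Q = 9125
Then change container volume by factor 1.25 (V_new/V_old).
Step 2:
                    J           A
  Initial    0.003885     0.02586
  Change   2.7985e-04 -1.8657e-04
  Equil      0.004165     0.02568
  solve Keq expr → x = -9.3283e-05; check Q = 9125
Then remove 0.003393 M of A.
Step 3:
                    J           A
  Initial    0.004165     0.02228
  Change  -3.4917e-04  2.3278e-04
  Equil      0.003816     0.02252
  solve Keq expr → x = 1.1639e-04; check Q = 9125

Direction: forward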